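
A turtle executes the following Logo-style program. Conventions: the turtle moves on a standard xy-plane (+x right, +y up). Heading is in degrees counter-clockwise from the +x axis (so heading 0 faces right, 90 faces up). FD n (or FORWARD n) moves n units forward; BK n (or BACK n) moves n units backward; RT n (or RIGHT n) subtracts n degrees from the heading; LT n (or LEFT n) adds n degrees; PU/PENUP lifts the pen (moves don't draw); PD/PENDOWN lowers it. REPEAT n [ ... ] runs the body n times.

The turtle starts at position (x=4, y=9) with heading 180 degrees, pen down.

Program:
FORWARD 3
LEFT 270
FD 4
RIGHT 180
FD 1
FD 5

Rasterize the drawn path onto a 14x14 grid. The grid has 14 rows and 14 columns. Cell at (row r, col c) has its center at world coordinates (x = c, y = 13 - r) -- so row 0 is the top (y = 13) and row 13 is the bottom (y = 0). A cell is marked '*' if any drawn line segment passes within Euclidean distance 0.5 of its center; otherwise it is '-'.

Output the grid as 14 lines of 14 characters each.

Answer: -*------------
-*------------
-*------------
-*------------
-****---------
-*------------
-*------------
--------------
--------------
--------------
--------------
--------------
--------------
--------------

Derivation:
Segment 0: (4,9) -> (1,9)
Segment 1: (1,9) -> (1,13)
Segment 2: (1,13) -> (1,12)
Segment 3: (1,12) -> (1,7)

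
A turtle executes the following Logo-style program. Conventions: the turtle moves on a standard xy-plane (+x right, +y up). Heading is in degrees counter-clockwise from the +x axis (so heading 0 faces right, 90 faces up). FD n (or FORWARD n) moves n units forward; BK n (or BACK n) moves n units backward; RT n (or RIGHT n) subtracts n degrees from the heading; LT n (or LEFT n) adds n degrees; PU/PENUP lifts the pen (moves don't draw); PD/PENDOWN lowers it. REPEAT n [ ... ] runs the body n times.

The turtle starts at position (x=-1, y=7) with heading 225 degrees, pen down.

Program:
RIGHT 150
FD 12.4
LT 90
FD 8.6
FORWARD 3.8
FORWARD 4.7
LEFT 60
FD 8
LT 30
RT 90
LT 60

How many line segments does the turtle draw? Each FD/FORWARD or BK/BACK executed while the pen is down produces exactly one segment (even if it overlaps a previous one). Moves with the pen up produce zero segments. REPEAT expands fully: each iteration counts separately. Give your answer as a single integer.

Executing turtle program step by step:
Start: pos=(-1,7), heading=225, pen down
RT 150: heading 225 -> 75
FD 12.4: (-1,7) -> (2.209,18.977) [heading=75, draw]
LT 90: heading 75 -> 165
FD 8.6: (2.209,18.977) -> (-6.098,21.203) [heading=165, draw]
FD 3.8: (-6.098,21.203) -> (-9.768,22.187) [heading=165, draw]
FD 4.7: (-9.768,22.187) -> (-14.308,23.403) [heading=165, draw]
LT 60: heading 165 -> 225
FD 8: (-14.308,23.403) -> (-19.965,17.746) [heading=225, draw]
LT 30: heading 225 -> 255
RT 90: heading 255 -> 165
LT 60: heading 165 -> 225
Final: pos=(-19.965,17.746), heading=225, 5 segment(s) drawn
Segments drawn: 5

Answer: 5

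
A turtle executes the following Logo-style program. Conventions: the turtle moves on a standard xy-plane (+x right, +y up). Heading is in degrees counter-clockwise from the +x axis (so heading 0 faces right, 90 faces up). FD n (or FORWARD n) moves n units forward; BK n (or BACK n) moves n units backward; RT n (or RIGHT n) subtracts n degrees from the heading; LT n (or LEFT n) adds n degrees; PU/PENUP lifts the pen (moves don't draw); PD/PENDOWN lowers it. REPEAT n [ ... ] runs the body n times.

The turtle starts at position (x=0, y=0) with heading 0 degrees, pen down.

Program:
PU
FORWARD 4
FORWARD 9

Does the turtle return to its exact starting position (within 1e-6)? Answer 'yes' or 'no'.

Answer: no

Derivation:
Executing turtle program step by step:
Start: pos=(0,0), heading=0, pen down
PU: pen up
FD 4: (0,0) -> (4,0) [heading=0, move]
FD 9: (4,0) -> (13,0) [heading=0, move]
Final: pos=(13,0), heading=0, 0 segment(s) drawn

Start position: (0, 0)
Final position: (13, 0)
Distance = 13; >= 1e-6 -> NOT closed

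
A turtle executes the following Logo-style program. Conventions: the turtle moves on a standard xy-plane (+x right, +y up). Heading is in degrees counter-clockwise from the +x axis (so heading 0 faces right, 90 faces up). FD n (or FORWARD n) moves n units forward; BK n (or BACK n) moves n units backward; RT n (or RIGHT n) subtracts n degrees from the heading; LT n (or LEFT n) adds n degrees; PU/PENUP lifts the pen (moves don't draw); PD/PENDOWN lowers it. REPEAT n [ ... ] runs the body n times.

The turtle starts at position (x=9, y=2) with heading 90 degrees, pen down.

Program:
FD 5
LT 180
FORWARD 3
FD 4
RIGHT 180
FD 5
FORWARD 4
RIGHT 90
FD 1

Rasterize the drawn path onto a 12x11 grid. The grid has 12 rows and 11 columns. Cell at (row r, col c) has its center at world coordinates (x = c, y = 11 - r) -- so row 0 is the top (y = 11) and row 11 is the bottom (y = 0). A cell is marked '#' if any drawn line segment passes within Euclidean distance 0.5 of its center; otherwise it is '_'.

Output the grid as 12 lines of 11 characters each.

Segment 0: (9,2) -> (9,7)
Segment 1: (9,7) -> (9,4)
Segment 2: (9,4) -> (9,0)
Segment 3: (9,0) -> (9,5)
Segment 4: (9,5) -> (9,9)
Segment 5: (9,9) -> (10,9)

Answer: ___________
___________
_________##
_________#_
_________#_
_________#_
_________#_
_________#_
_________#_
_________#_
_________#_
_________#_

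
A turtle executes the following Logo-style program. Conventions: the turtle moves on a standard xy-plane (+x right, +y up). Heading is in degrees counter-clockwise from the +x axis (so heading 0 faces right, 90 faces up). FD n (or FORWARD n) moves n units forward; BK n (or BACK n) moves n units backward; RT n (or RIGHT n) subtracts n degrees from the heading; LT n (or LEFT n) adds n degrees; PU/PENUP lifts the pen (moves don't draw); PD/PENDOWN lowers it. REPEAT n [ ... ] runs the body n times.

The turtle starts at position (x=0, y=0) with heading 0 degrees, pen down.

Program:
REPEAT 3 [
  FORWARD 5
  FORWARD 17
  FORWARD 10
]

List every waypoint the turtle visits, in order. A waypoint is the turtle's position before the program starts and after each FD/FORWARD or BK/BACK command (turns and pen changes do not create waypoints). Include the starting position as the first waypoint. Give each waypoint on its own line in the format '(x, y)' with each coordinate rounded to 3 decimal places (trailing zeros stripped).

Answer: (0, 0)
(5, 0)
(22, 0)
(32, 0)
(37, 0)
(54, 0)
(64, 0)
(69, 0)
(86, 0)
(96, 0)

Derivation:
Executing turtle program step by step:
Start: pos=(0,0), heading=0, pen down
REPEAT 3 [
  -- iteration 1/3 --
  FD 5: (0,0) -> (5,0) [heading=0, draw]
  FD 17: (5,0) -> (22,0) [heading=0, draw]
  FD 10: (22,0) -> (32,0) [heading=0, draw]
  -- iteration 2/3 --
  FD 5: (32,0) -> (37,0) [heading=0, draw]
  FD 17: (37,0) -> (54,0) [heading=0, draw]
  FD 10: (54,0) -> (64,0) [heading=0, draw]
  -- iteration 3/3 --
  FD 5: (64,0) -> (69,0) [heading=0, draw]
  FD 17: (69,0) -> (86,0) [heading=0, draw]
  FD 10: (86,0) -> (96,0) [heading=0, draw]
]
Final: pos=(96,0), heading=0, 9 segment(s) drawn
Waypoints (10 total):
(0, 0)
(5, 0)
(22, 0)
(32, 0)
(37, 0)
(54, 0)
(64, 0)
(69, 0)
(86, 0)
(96, 0)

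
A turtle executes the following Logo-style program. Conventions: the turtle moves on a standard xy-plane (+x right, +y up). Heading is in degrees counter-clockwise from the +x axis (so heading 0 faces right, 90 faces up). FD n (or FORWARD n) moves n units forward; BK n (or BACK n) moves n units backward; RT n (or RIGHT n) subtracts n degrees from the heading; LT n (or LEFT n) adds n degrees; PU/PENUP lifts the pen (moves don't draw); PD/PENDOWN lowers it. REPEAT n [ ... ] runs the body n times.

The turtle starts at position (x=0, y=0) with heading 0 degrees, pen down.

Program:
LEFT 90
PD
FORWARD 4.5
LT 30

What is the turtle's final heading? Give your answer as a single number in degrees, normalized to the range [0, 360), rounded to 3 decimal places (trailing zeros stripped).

Executing turtle program step by step:
Start: pos=(0,0), heading=0, pen down
LT 90: heading 0 -> 90
PD: pen down
FD 4.5: (0,0) -> (0,4.5) [heading=90, draw]
LT 30: heading 90 -> 120
Final: pos=(0,4.5), heading=120, 1 segment(s) drawn

Answer: 120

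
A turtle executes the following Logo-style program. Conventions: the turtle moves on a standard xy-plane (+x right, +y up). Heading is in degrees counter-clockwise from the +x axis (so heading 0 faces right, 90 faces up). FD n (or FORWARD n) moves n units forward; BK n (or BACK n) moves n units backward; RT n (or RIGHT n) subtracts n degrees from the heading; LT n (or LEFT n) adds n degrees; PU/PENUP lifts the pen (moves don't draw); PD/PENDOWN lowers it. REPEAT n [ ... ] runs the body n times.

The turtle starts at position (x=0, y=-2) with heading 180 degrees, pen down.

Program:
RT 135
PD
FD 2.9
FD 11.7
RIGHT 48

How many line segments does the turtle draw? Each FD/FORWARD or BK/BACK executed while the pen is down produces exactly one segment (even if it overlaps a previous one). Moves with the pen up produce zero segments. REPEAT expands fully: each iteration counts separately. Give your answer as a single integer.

Executing turtle program step by step:
Start: pos=(0,-2), heading=180, pen down
RT 135: heading 180 -> 45
PD: pen down
FD 2.9: (0,-2) -> (2.051,0.051) [heading=45, draw]
FD 11.7: (2.051,0.051) -> (10.324,8.324) [heading=45, draw]
RT 48: heading 45 -> 357
Final: pos=(10.324,8.324), heading=357, 2 segment(s) drawn
Segments drawn: 2

Answer: 2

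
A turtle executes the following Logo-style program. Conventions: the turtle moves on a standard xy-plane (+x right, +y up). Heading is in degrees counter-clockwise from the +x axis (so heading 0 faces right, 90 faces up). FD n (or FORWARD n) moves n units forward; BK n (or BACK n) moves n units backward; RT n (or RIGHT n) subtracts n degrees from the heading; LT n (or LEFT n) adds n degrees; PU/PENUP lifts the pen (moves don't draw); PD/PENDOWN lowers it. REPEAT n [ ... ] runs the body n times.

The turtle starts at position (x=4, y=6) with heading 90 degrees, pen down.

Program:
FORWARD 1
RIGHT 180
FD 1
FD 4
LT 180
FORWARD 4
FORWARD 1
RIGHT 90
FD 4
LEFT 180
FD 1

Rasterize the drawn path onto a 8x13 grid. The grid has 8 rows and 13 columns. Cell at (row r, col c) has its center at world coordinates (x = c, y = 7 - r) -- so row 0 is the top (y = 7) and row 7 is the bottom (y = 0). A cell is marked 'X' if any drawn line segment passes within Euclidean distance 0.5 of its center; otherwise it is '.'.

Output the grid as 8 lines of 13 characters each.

Segment 0: (4,6) -> (4,7)
Segment 1: (4,7) -> (4,6)
Segment 2: (4,6) -> (4,2)
Segment 3: (4,2) -> (4,6)
Segment 4: (4,6) -> (4,7)
Segment 5: (4,7) -> (8,7)
Segment 6: (8,7) -> (7,7)

Answer: ....XXXXX....
....X........
....X........
....X........
....X........
....X........
.............
.............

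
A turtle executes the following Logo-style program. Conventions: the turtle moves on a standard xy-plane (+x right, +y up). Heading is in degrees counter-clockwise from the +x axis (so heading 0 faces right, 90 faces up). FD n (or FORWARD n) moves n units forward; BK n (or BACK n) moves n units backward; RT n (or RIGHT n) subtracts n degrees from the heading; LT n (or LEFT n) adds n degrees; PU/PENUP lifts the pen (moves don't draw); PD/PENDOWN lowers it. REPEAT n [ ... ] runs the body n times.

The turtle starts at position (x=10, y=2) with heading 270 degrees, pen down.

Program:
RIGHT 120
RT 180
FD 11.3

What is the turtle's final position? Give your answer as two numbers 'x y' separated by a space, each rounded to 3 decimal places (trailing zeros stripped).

Answer: 19.786 -3.65

Derivation:
Executing turtle program step by step:
Start: pos=(10,2), heading=270, pen down
RT 120: heading 270 -> 150
RT 180: heading 150 -> 330
FD 11.3: (10,2) -> (19.786,-3.65) [heading=330, draw]
Final: pos=(19.786,-3.65), heading=330, 1 segment(s) drawn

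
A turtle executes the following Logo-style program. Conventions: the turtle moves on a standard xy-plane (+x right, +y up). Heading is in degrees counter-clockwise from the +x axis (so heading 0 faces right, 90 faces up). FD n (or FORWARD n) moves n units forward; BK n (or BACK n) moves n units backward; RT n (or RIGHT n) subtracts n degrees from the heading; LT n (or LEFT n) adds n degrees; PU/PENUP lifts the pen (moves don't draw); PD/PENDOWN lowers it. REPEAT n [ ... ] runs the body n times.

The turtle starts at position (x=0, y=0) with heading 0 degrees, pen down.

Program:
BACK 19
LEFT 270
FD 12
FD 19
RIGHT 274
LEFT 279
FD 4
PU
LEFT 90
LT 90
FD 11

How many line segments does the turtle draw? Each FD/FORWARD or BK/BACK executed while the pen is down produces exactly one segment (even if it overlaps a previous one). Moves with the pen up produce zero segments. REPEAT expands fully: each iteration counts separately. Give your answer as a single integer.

Answer: 4

Derivation:
Executing turtle program step by step:
Start: pos=(0,0), heading=0, pen down
BK 19: (0,0) -> (-19,0) [heading=0, draw]
LT 270: heading 0 -> 270
FD 12: (-19,0) -> (-19,-12) [heading=270, draw]
FD 19: (-19,-12) -> (-19,-31) [heading=270, draw]
RT 274: heading 270 -> 356
LT 279: heading 356 -> 275
FD 4: (-19,-31) -> (-18.651,-34.985) [heading=275, draw]
PU: pen up
LT 90: heading 275 -> 5
LT 90: heading 5 -> 95
FD 11: (-18.651,-34.985) -> (-19.61,-24.027) [heading=95, move]
Final: pos=(-19.61,-24.027), heading=95, 4 segment(s) drawn
Segments drawn: 4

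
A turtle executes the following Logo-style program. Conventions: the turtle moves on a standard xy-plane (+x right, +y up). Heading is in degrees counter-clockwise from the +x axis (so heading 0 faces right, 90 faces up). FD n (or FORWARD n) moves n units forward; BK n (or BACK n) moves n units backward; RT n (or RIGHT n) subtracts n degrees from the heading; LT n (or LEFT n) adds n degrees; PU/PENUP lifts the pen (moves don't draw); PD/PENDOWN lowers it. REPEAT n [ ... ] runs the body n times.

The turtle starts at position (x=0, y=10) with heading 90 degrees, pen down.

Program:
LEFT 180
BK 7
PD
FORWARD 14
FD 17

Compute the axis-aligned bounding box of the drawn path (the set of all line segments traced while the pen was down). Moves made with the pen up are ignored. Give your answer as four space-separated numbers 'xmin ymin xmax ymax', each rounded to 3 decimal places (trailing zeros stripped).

Answer: 0 -14 0 17

Derivation:
Executing turtle program step by step:
Start: pos=(0,10), heading=90, pen down
LT 180: heading 90 -> 270
BK 7: (0,10) -> (0,17) [heading=270, draw]
PD: pen down
FD 14: (0,17) -> (0,3) [heading=270, draw]
FD 17: (0,3) -> (0,-14) [heading=270, draw]
Final: pos=(0,-14), heading=270, 3 segment(s) drawn

Segment endpoints: x in {0, 0, 0, 0}, y in {-14, 3, 10, 17}
xmin=0, ymin=-14, xmax=0, ymax=17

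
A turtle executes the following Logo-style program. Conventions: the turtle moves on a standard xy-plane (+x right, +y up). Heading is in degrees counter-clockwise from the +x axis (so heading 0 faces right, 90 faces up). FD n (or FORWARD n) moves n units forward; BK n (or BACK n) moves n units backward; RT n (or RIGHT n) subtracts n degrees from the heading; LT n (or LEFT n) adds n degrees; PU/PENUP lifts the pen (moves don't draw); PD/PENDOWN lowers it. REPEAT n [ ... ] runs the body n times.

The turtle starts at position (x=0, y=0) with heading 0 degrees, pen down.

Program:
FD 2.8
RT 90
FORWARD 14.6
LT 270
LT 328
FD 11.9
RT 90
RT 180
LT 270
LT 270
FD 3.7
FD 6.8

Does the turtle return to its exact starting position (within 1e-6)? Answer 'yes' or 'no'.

Answer: no

Derivation:
Executing turtle program step by step:
Start: pos=(0,0), heading=0, pen down
FD 2.8: (0,0) -> (2.8,0) [heading=0, draw]
RT 90: heading 0 -> 270
FD 14.6: (2.8,0) -> (2.8,-14.6) [heading=270, draw]
LT 270: heading 270 -> 180
LT 328: heading 180 -> 148
FD 11.9: (2.8,-14.6) -> (-7.292,-8.294) [heading=148, draw]
RT 90: heading 148 -> 58
RT 180: heading 58 -> 238
LT 270: heading 238 -> 148
LT 270: heading 148 -> 58
FD 3.7: (-7.292,-8.294) -> (-5.331,-5.156) [heading=58, draw]
FD 6.8: (-5.331,-5.156) -> (-1.728,0.611) [heading=58, draw]
Final: pos=(-1.728,0.611), heading=58, 5 segment(s) drawn

Start position: (0, 0)
Final position: (-1.728, 0.611)
Distance = 1.832; >= 1e-6 -> NOT closed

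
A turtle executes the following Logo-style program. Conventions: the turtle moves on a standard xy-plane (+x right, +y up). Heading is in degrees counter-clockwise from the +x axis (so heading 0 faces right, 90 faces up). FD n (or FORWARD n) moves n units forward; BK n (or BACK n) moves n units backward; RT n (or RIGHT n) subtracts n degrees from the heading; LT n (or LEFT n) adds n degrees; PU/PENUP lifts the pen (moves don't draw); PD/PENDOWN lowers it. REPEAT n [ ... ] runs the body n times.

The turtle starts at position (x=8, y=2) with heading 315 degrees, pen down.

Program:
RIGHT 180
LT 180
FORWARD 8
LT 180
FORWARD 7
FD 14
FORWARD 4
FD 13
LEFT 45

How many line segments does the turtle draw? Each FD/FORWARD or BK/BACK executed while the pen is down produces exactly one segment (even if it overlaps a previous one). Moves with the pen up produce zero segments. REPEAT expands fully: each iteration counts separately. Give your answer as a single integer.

Executing turtle program step by step:
Start: pos=(8,2), heading=315, pen down
RT 180: heading 315 -> 135
LT 180: heading 135 -> 315
FD 8: (8,2) -> (13.657,-3.657) [heading=315, draw]
LT 180: heading 315 -> 135
FD 7: (13.657,-3.657) -> (8.707,1.293) [heading=135, draw]
FD 14: (8.707,1.293) -> (-1.192,11.192) [heading=135, draw]
FD 4: (-1.192,11.192) -> (-4.021,14.021) [heading=135, draw]
FD 13: (-4.021,14.021) -> (-13.213,23.213) [heading=135, draw]
LT 45: heading 135 -> 180
Final: pos=(-13.213,23.213), heading=180, 5 segment(s) drawn
Segments drawn: 5

Answer: 5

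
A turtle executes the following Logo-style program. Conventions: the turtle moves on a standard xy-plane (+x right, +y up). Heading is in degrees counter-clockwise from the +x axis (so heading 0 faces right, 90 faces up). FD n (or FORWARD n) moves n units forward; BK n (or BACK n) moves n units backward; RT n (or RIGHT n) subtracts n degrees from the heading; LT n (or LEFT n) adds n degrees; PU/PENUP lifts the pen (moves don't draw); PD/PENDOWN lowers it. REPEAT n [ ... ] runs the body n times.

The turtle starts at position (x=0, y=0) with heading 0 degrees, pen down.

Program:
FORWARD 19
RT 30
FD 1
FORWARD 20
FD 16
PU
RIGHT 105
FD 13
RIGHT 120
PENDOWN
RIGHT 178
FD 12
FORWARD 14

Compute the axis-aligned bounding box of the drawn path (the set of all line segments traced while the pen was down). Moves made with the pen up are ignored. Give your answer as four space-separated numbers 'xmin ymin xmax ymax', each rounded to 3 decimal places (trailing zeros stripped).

Executing turtle program step by step:
Start: pos=(0,0), heading=0, pen down
FD 19: (0,0) -> (19,0) [heading=0, draw]
RT 30: heading 0 -> 330
FD 1: (19,0) -> (19.866,-0.5) [heading=330, draw]
FD 20: (19.866,-0.5) -> (37.187,-10.5) [heading=330, draw]
FD 16: (37.187,-10.5) -> (51.043,-18.5) [heading=330, draw]
PU: pen up
RT 105: heading 330 -> 225
FD 13: (51.043,-18.5) -> (41.851,-27.692) [heading=225, move]
RT 120: heading 225 -> 105
PD: pen down
RT 178: heading 105 -> 287
FD 12: (41.851,-27.692) -> (45.359,-39.168) [heading=287, draw]
FD 14: (45.359,-39.168) -> (49.452,-52.556) [heading=287, draw]
Final: pos=(49.452,-52.556), heading=287, 6 segment(s) drawn

Segment endpoints: x in {0, 19, 19.866, 37.187, 41.851, 45.359, 49.452, 51.043}, y in {-52.556, -39.168, -27.692, -18.5, -10.5, -0.5, 0}
xmin=0, ymin=-52.556, xmax=51.043, ymax=0

Answer: 0 -52.556 51.043 0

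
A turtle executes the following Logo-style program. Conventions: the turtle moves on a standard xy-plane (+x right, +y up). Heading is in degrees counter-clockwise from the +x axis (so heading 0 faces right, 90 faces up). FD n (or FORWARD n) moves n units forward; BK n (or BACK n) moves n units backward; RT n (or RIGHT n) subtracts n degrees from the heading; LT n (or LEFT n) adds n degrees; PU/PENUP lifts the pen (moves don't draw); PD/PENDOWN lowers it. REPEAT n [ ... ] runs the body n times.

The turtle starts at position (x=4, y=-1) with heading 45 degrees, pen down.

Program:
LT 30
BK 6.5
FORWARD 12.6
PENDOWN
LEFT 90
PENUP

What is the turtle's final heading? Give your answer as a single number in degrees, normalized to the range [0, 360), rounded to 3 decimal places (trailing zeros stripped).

Executing turtle program step by step:
Start: pos=(4,-1), heading=45, pen down
LT 30: heading 45 -> 75
BK 6.5: (4,-1) -> (2.318,-7.279) [heading=75, draw]
FD 12.6: (2.318,-7.279) -> (5.579,4.892) [heading=75, draw]
PD: pen down
LT 90: heading 75 -> 165
PU: pen up
Final: pos=(5.579,4.892), heading=165, 2 segment(s) drawn

Answer: 165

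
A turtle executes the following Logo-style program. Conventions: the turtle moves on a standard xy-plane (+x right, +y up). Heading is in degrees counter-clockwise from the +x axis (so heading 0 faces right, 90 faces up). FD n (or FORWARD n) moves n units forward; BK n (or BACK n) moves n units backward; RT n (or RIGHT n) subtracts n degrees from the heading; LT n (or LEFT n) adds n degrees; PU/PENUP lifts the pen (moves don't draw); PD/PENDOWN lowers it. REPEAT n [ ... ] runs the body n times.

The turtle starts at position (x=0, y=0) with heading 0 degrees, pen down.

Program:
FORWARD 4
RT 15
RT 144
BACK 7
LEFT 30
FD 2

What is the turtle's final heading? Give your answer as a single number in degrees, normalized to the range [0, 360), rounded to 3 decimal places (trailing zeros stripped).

Executing turtle program step by step:
Start: pos=(0,0), heading=0, pen down
FD 4: (0,0) -> (4,0) [heading=0, draw]
RT 15: heading 0 -> 345
RT 144: heading 345 -> 201
BK 7: (4,0) -> (10.535,2.509) [heading=201, draw]
LT 30: heading 201 -> 231
FD 2: (10.535,2.509) -> (9.276,0.954) [heading=231, draw]
Final: pos=(9.276,0.954), heading=231, 3 segment(s) drawn

Answer: 231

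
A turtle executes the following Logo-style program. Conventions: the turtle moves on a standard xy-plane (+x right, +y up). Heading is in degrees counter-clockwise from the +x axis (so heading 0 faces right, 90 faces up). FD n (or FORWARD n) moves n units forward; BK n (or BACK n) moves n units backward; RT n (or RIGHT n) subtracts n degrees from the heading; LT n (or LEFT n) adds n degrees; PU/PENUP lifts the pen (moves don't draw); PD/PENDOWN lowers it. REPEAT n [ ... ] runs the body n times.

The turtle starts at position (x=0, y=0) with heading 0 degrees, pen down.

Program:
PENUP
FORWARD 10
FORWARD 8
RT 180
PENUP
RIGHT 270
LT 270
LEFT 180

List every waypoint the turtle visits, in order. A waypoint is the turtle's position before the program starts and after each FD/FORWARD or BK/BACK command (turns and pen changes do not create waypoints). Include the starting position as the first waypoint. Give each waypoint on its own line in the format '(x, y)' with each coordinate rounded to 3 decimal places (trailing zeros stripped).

Answer: (0, 0)
(10, 0)
(18, 0)

Derivation:
Executing turtle program step by step:
Start: pos=(0,0), heading=0, pen down
PU: pen up
FD 10: (0,0) -> (10,0) [heading=0, move]
FD 8: (10,0) -> (18,0) [heading=0, move]
RT 180: heading 0 -> 180
PU: pen up
RT 270: heading 180 -> 270
LT 270: heading 270 -> 180
LT 180: heading 180 -> 0
Final: pos=(18,0), heading=0, 0 segment(s) drawn
Waypoints (3 total):
(0, 0)
(10, 0)
(18, 0)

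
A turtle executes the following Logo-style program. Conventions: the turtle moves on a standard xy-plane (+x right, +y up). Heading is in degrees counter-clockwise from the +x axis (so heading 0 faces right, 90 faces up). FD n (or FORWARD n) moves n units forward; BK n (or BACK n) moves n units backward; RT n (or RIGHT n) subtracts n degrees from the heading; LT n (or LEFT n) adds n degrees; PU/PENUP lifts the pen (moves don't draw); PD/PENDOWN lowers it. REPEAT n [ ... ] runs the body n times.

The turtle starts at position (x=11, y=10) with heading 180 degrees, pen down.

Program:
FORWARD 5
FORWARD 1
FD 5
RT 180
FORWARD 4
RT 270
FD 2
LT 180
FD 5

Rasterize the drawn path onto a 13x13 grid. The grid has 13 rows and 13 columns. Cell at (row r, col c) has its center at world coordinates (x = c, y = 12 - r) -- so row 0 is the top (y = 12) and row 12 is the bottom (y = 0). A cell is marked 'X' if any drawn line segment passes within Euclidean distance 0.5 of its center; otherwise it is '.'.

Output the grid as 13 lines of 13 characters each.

Segment 0: (11,10) -> (6,10)
Segment 1: (6,10) -> (5,10)
Segment 2: (5,10) -> (0,10)
Segment 3: (0,10) -> (4,10)
Segment 4: (4,10) -> (4,12)
Segment 5: (4,12) -> (4,7)

Answer: ....X........
....X........
XXXXXXXXXXXX.
....X........
....X........
....X........
.............
.............
.............
.............
.............
.............
.............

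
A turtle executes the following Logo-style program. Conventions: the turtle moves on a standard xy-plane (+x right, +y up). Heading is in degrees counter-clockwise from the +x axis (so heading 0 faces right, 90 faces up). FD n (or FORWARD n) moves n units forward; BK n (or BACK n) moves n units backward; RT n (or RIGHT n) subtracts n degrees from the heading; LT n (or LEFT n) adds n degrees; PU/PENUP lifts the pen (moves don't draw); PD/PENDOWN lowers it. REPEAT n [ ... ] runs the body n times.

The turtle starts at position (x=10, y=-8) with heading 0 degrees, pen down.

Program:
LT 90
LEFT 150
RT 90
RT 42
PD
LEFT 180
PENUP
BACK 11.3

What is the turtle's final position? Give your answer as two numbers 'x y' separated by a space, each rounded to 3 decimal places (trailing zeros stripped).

Executing turtle program step by step:
Start: pos=(10,-8), heading=0, pen down
LT 90: heading 0 -> 90
LT 150: heading 90 -> 240
RT 90: heading 240 -> 150
RT 42: heading 150 -> 108
PD: pen down
LT 180: heading 108 -> 288
PU: pen up
BK 11.3: (10,-8) -> (6.508,2.747) [heading=288, move]
Final: pos=(6.508,2.747), heading=288, 0 segment(s) drawn

Answer: 6.508 2.747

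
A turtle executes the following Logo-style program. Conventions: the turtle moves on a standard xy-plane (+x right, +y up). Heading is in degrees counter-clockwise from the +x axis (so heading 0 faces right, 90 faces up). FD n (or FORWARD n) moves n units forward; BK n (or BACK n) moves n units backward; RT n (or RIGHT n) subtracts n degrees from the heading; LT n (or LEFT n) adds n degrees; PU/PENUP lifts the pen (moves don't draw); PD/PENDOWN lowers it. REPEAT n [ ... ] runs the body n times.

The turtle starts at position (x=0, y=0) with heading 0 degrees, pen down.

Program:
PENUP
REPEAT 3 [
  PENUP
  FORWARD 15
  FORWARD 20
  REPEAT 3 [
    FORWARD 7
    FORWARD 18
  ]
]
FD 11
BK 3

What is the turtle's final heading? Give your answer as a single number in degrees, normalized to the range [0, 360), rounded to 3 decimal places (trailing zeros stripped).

Executing turtle program step by step:
Start: pos=(0,0), heading=0, pen down
PU: pen up
REPEAT 3 [
  -- iteration 1/3 --
  PU: pen up
  FD 15: (0,0) -> (15,0) [heading=0, move]
  FD 20: (15,0) -> (35,0) [heading=0, move]
  REPEAT 3 [
    -- iteration 1/3 --
    FD 7: (35,0) -> (42,0) [heading=0, move]
    FD 18: (42,0) -> (60,0) [heading=0, move]
    -- iteration 2/3 --
    FD 7: (60,0) -> (67,0) [heading=0, move]
    FD 18: (67,0) -> (85,0) [heading=0, move]
    -- iteration 3/3 --
    FD 7: (85,0) -> (92,0) [heading=0, move]
    FD 18: (92,0) -> (110,0) [heading=0, move]
  ]
  -- iteration 2/3 --
  PU: pen up
  FD 15: (110,0) -> (125,0) [heading=0, move]
  FD 20: (125,0) -> (145,0) [heading=0, move]
  REPEAT 3 [
    -- iteration 1/3 --
    FD 7: (145,0) -> (152,0) [heading=0, move]
    FD 18: (152,0) -> (170,0) [heading=0, move]
    -- iteration 2/3 --
    FD 7: (170,0) -> (177,0) [heading=0, move]
    FD 18: (177,0) -> (195,0) [heading=0, move]
    -- iteration 3/3 --
    FD 7: (195,0) -> (202,0) [heading=0, move]
    FD 18: (202,0) -> (220,0) [heading=0, move]
  ]
  -- iteration 3/3 --
  PU: pen up
  FD 15: (220,0) -> (235,0) [heading=0, move]
  FD 20: (235,0) -> (255,0) [heading=0, move]
  REPEAT 3 [
    -- iteration 1/3 --
    FD 7: (255,0) -> (262,0) [heading=0, move]
    FD 18: (262,0) -> (280,0) [heading=0, move]
    -- iteration 2/3 --
    FD 7: (280,0) -> (287,0) [heading=0, move]
    FD 18: (287,0) -> (305,0) [heading=0, move]
    -- iteration 3/3 --
    FD 7: (305,0) -> (312,0) [heading=0, move]
    FD 18: (312,0) -> (330,0) [heading=0, move]
  ]
]
FD 11: (330,0) -> (341,0) [heading=0, move]
BK 3: (341,0) -> (338,0) [heading=0, move]
Final: pos=(338,0), heading=0, 0 segment(s) drawn

Answer: 0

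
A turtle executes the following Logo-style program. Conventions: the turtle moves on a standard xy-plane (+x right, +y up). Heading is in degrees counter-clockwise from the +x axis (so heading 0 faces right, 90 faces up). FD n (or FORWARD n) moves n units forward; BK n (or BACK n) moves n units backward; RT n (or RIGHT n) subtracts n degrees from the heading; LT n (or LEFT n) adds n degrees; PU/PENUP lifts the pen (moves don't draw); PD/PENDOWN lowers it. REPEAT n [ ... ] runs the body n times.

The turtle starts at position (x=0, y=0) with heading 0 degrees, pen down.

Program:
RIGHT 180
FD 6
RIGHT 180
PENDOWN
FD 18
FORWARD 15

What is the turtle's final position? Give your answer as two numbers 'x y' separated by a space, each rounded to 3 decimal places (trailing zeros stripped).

Executing turtle program step by step:
Start: pos=(0,0), heading=0, pen down
RT 180: heading 0 -> 180
FD 6: (0,0) -> (-6,0) [heading=180, draw]
RT 180: heading 180 -> 0
PD: pen down
FD 18: (-6,0) -> (12,0) [heading=0, draw]
FD 15: (12,0) -> (27,0) [heading=0, draw]
Final: pos=(27,0), heading=0, 3 segment(s) drawn

Answer: 27 0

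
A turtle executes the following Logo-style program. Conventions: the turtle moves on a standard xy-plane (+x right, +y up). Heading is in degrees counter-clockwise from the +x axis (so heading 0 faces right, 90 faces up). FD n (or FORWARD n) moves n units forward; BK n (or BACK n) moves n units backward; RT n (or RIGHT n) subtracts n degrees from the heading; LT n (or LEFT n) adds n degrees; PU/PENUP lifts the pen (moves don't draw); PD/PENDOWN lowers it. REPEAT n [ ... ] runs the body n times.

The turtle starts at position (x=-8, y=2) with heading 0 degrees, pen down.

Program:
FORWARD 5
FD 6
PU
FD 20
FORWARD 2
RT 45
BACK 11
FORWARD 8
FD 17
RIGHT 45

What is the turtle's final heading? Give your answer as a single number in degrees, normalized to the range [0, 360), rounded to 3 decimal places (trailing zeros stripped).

Answer: 270

Derivation:
Executing turtle program step by step:
Start: pos=(-8,2), heading=0, pen down
FD 5: (-8,2) -> (-3,2) [heading=0, draw]
FD 6: (-3,2) -> (3,2) [heading=0, draw]
PU: pen up
FD 20: (3,2) -> (23,2) [heading=0, move]
FD 2: (23,2) -> (25,2) [heading=0, move]
RT 45: heading 0 -> 315
BK 11: (25,2) -> (17.222,9.778) [heading=315, move]
FD 8: (17.222,9.778) -> (22.879,4.121) [heading=315, move]
FD 17: (22.879,4.121) -> (34.899,-7.899) [heading=315, move]
RT 45: heading 315 -> 270
Final: pos=(34.899,-7.899), heading=270, 2 segment(s) drawn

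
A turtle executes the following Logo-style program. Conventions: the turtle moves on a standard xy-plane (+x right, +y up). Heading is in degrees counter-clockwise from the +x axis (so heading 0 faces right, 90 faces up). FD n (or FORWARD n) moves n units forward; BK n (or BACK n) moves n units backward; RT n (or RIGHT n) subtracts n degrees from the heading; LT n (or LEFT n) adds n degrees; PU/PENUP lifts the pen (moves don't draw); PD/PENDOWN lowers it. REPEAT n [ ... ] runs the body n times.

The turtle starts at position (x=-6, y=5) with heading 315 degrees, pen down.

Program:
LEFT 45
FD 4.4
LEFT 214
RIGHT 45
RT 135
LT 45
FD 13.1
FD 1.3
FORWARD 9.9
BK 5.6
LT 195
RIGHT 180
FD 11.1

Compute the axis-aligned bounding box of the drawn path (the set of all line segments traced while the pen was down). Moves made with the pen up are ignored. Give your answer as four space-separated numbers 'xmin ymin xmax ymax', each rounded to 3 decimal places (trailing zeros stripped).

Executing turtle program step by step:
Start: pos=(-6,5), heading=315, pen down
LT 45: heading 315 -> 0
FD 4.4: (-6,5) -> (-1.6,5) [heading=0, draw]
LT 214: heading 0 -> 214
RT 45: heading 214 -> 169
RT 135: heading 169 -> 34
LT 45: heading 34 -> 79
FD 13.1: (-1.6,5) -> (0.9,17.859) [heading=79, draw]
FD 1.3: (0.9,17.859) -> (1.148,19.135) [heading=79, draw]
FD 9.9: (1.148,19.135) -> (3.037,28.854) [heading=79, draw]
BK 5.6: (3.037,28.854) -> (1.968,23.356) [heading=79, draw]
LT 195: heading 79 -> 274
RT 180: heading 274 -> 94
FD 11.1: (1.968,23.356) -> (1.194,34.429) [heading=94, draw]
Final: pos=(1.194,34.429), heading=94, 6 segment(s) drawn

Segment endpoints: x in {-6, -1.6, 0.9, 1.148, 1.194, 1.968, 3.037}, y in {5, 5, 17.859, 19.135, 23.356, 28.854, 34.429}
xmin=-6, ymin=5, xmax=3.037, ymax=34.429

Answer: -6 5 3.037 34.429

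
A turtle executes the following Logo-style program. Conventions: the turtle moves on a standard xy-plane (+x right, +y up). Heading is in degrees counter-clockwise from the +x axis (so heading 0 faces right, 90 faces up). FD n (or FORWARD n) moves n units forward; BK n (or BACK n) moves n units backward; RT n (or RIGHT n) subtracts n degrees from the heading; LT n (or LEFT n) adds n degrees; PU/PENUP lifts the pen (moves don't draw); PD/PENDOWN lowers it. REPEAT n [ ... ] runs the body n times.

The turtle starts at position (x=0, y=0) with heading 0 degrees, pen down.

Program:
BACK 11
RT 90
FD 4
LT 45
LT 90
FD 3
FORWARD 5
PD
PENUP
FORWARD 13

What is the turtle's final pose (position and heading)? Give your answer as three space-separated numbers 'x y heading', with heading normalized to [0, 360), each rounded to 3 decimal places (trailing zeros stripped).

Answer: 3.849 10.849 45

Derivation:
Executing turtle program step by step:
Start: pos=(0,0), heading=0, pen down
BK 11: (0,0) -> (-11,0) [heading=0, draw]
RT 90: heading 0 -> 270
FD 4: (-11,0) -> (-11,-4) [heading=270, draw]
LT 45: heading 270 -> 315
LT 90: heading 315 -> 45
FD 3: (-11,-4) -> (-8.879,-1.879) [heading=45, draw]
FD 5: (-8.879,-1.879) -> (-5.343,1.657) [heading=45, draw]
PD: pen down
PU: pen up
FD 13: (-5.343,1.657) -> (3.849,10.849) [heading=45, move]
Final: pos=(3.849,10.849), heading=45, 4 segment(s) drawn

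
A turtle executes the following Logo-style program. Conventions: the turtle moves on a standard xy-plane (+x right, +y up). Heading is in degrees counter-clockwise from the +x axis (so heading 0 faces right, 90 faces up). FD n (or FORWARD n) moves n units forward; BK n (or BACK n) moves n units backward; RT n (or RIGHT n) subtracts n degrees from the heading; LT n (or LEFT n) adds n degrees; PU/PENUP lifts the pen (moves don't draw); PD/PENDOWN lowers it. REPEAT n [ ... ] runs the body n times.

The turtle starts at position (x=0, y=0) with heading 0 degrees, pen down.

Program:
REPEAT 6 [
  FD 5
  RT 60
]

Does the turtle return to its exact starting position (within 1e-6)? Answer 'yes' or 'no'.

Executing turtle program step by step:
Start: pos=(0,0), heading=0, pen down
REPEAT 6 [
  -- iteration 1/6 --
  FD 5: (0,0) -> (5,0) [heading=0, draw]
  RT 60: heading 0 -> 300
  -- iteration 2/6 --
  FD 5: (5,0) -> (7.5,-4.33) [heading=300, draw]
  RT 60: heading 300 -> 240
  -- iteration 3/6 --
  FD 5: (7.5,-4.33) -> (5,-8.66) [heading=240, draw]
  RT 60: heading 240 -> 180
  -- iteration 4/6 --
  FD 5: (5,-8.66) -> (0,-8.66) [heading=180, draw]
  RT 60: heading 180 -> 120
  -- iteration 5/6 --
  FD 5: (0,-8.66) -> (-2.5,-4.33) [heading=120, draw]
  RT 60: heading 120 -> 60
  -- iteration 6/6 --
  FD 5: (-2.5,-4.33) -> (0,0) [heading=60, draw]
  RT 60: heading 60 -> 0
]
Final: pos=(0,0), heading=0, 6 segment(s) drawn

Start position: (0, 0)
Final position: (0, 0)
Distance = 0; < 1e-6 -> CLOSED

Answer: yes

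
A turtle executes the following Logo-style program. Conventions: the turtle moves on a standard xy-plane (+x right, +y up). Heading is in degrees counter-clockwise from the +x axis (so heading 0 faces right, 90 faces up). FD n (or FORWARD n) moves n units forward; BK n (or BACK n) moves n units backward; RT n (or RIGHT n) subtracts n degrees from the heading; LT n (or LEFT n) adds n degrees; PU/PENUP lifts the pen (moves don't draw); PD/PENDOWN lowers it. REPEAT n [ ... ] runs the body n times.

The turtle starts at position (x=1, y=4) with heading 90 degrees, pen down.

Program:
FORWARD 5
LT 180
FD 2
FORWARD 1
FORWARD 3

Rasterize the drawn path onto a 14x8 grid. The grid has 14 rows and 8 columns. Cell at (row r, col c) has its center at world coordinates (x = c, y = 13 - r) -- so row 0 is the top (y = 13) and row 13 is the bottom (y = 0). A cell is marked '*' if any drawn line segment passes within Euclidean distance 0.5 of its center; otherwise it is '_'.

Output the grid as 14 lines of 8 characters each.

Answer: ________
________
________
________
_*______
_*______
_*______
_*______
_*______
_*______
_*______
________
________
________

Derivation:
Segment 0: (1,4) -> (1,9)
Segment 1: (1,9) -> (1,7)
Segment 2: (1,7) -> (1,6)
Segment 3: (1,6) -> (1,3)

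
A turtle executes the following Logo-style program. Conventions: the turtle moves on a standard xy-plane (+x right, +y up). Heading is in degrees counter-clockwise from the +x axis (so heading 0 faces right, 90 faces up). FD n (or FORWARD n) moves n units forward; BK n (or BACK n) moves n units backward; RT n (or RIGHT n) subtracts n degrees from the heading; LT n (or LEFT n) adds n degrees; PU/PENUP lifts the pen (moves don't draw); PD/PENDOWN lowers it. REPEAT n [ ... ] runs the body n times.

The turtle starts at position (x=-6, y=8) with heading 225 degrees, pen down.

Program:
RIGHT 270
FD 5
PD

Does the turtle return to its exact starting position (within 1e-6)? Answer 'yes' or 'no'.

Executing turtle program step by step:
Start: pos=(-6,8), heading=225, pen down
RT 270: heading 225 -> 315
FD 5: (-6,8) -> (-2.464,4.464) [heading=315, draw]
PD: pen down
Final: pos=(-2.464,4.464), heading=315, 1 segment(s) drawn

Start position: (-6, 8)
Final position: (-2.464, 4.464)
Distance = 5; >= 1e-6 -> NOT closed

Answer: no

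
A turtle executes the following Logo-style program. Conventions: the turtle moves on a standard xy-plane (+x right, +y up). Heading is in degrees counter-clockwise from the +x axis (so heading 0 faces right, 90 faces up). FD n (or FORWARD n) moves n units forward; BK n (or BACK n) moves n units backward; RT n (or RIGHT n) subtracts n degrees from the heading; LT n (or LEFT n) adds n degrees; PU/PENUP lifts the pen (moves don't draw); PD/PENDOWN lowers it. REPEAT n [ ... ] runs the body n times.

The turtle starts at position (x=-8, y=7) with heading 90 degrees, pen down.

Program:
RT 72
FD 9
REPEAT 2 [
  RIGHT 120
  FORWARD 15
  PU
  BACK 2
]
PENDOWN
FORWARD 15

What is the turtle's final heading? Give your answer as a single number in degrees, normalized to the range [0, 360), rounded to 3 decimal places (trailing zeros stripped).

Executing turtle program step by step:
Start: pos=(-8,7), heading=90, pen down
RT 72: heading 90 -> 18
FD 9: (-8,7) -> (0.56,9.781) [heading=18, draw]
REPEAT 2 [
  -- iteration 1/2 --
  RT 120: heading 18 -> 258
  FD 15: (0.56,9.781) -> (-2.559,-4.891) [heading=258, draw]
  PU: pen up
  BK 2: (-2.559,-4.891) -> (-2.143,-2.935) [heading=258, move]
  -- iteration 2/2 --
  RT 120: heading 258 -> 138
  FD 15: (-2.143,-2.935) -> (-13.291,7.102) [heading=138, move]
  PU: pen up
  BK 2: (-13.291,7.102) -> (-11.804,5.764) [heading=138, move]
]
PD: pen down
FD 15: (-11.804,5.764) -> (-22.951,15.801) [heading=138, draw]
Final: pos=(-22.951,15.801), heading=138, 3 segment(s) drawn

Answer: 138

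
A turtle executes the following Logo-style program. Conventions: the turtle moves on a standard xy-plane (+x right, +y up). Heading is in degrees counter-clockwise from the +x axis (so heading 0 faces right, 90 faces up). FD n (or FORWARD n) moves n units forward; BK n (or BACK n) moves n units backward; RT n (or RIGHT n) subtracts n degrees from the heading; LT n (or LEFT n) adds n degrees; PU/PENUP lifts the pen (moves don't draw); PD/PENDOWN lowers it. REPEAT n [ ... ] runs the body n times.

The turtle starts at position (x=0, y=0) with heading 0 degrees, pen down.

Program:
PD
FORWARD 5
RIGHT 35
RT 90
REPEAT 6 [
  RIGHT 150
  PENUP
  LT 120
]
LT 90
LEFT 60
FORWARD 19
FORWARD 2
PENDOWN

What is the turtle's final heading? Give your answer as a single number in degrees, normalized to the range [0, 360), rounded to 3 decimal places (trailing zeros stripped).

Answer: 205

Derivation:
Executing turtle program step by step:
Start: pos=(0,0), heading=0, pen down
PD: pen down
FD 5: (0,0) -> (5,0) [heading=0, draw]
RT 35: heading 0 -> 325
RT 90: heading 325 -> 235
REPEAT 6 [
  -- iteration 1/6 --
  RT 150: heading 235 -> 85
  PU: pen up
  LT 120: heading 85 -> 205
  -- iteration 2/6 --
  RT 150: heading 205 -> 55
  PU: pen up
  LT 120: heading 55 -> 175
  -- iteration 3/6 --
  RT 150: heading 175 -> 25
  PU: pen up
  LT 120: heading 25 -> 145
  -- iteration 4/6 --
  RT 150: heading 145 -> 355
  PU: pen up
  LT 120: heading 355 -> 115
  -- iteration 5/6 --
  RT 150: heading 115 -> 325
  PU: pen up
  LT 120: heading 325 -> 85
  -- iteration 6/6 --
  RT 150: heading 85 -> 295
  PU: pen up
  LT 120: heading 295 -> 55
]
LT 90: heading 55 -> 145
LT 60: heading 145 -> 205
FD 19: (5,0) -> (-12.22,-8.03) [heading=205, move]
FD 2: (-12.22,-8.03) -> (-14.032,-8.875) [heading=205, move]
PD: pen down
Final: pos=(-14.032,-8.875), heading=205, 1 segment(s) drawn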